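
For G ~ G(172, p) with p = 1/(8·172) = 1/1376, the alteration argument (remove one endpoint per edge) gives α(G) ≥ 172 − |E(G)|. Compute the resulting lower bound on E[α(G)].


E[|E(G)|] = C(172, 2)·p = 14706 · (1/1376) = 171/16.
E[α(G)] ≥ n − E[|E(G)|] = 172 − 171/16 = 2581/16.
Numerically: ≈ 161.312.
(This is only a lower bound; the true E[α(G)] may be larger.)

E[α(G)] ≥ 2581/16 ≈ 161.312.


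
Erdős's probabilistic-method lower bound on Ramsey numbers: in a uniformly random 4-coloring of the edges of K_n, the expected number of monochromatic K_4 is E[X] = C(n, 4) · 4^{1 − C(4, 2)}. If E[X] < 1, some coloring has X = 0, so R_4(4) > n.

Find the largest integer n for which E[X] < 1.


We need C(n, 4) · 4^{1 − 6} < 1, i.e. C(n, 4) < 4^{6 − 1} = 1024.
Check values of n near the boundary:
  n = 8: C(8, 4) = 70; 70 < 1024? YES
  n = 9: C(9, 4) = 126; 126 < 1024? YES
  n = 10: C(10, 4) = 210; 210 < 1024? YES
  n = 11: C(11, 4) = 330; 330 < 1024? YES
  n = 12: C(12, 4) = 495; 495 < 1024? YES
  n = 13: C(13, 4) = 715; 715 < 1024? YES
  n = 14: C(14, 4) = 1001; 1001 < 1024? YES
  n = 15: C(15, 4) = 1365; 1365 < 1024? NO
The largest n with C(n, 4) < 1024 is n = 14 (where E[X] = 1001/1024 ≈ 0.9775). Hence R_4(4) > 14, i.e. R_4(4) ≥ 15.

Largest n = 14; hence R_4(4) > 14.


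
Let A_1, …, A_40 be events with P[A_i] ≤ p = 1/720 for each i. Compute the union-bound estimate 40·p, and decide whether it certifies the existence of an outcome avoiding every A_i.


Union bound: P[∪_{i=1}^{40} A_i] ≤ Σ_i P[A_i] ≤ 40·p = 40·(1/720) = 1/18.
Numerically: 1/18 ≈ 0.0555556.
Is 1/18 < 1? YES.
Since P[∪ A_i] ≤ 1/18 < 1, the complement has P[∩ A_i^c] ≥ 1 − 1/18 = 17/18 > 0, so some outcome avoids every A_i.

40·p = 1/18 ≈ 0.0555556; existence CERTIFIED by the union bound.


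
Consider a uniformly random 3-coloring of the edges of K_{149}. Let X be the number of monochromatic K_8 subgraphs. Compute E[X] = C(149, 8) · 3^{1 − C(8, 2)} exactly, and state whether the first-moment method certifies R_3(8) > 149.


E[X] = C(149, 8) · 3^{1 − 28} = 4976826800946 · 3^{−27} = 4976826800946/7625597484987.
As a reduced fraction: E[X] = 1658942266982/2541865828329 ≈ 0.6526.
Is E[X] < 1? YES.
Since E[X] < 1, there exists a 3-coloring of K_{149} with no monochromatic K_8; hence R_3(8) > 149.

E[X] = 1658942266982/2541865828329 ≈ 0.6526; E[X] < 1, so R_3(8) > 149.


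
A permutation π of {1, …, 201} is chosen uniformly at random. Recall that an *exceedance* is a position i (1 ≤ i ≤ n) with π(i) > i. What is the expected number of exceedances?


Write X = Σ_{i=1}^{201} X_i, where X_i = 1_{π(i) > i}.
For each fixed i, π(i) is uniform over {1, …, 201} (marginal of a uniform permutation), so P[π(i) > i] = (n − i)/n. Summing: Σ_{i=1}^{201} (n − i)/n = (0 + 1 + … + 200)/201 = 201(201 − 1)/(2·201) = (201 − 1)/2.
Hence E[X] = Σ_{i=1}^{201} (201 − i)/201 = 100 ≈ 100.0000.

E[X] = 100 = 100.0000.


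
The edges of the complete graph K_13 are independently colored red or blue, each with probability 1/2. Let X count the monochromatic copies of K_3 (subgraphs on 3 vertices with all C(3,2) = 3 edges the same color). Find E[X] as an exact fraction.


Let X = Σ_S X_S over the C(13, 3) = 286 subsets S of size 3, where X_S = 1 if the K_3 on S is monochromatic.
For a fixed S, the K_3 on S has C(3, 2) = 3 edges. P[all 3 edges red] = (1/2)^3, and likewise for blue, so P[monochromatic] = 2·(1/2)^3 = 2^{1 − 3} = 1/4.
By linearity of expectation: E[X] = C(13, 3) · 2^{1 − 3} = 286 · 1/4 = 143/2.
Numerically: E[X] ≈ 71.500.

E[X] = C(13,3)·2^(1−C(3,2)) = 143/2 ≈ 71.500.


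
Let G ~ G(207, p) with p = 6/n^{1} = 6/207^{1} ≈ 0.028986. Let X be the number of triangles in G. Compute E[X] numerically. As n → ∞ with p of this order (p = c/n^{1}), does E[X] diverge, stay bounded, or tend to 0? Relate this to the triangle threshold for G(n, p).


Number of potential triangles: C(207, 3) = 1456935.
Each occurs with probability p³ ≈ (0.028986)³ ≈ 2.4352453e-05.
By linearity: E[X] = C(207, 3)·p³ ≈ 1456935 · 2.4352453e-05 ≈ 35.47994.
Here α = 1, so p = 6/n is exactly at the triangle threshold p ~ 1/n. Asymptotically E[X] → c³/6 = 6³/6 = 36 ≈ 36.00000, a bounded constant. In this regime the triangle count is asymptotically Poisson(c³/6).

E[X] ≈ 35.47994; in regime p = Θ(1/n^{1}) E[X] stays bounded (at the triangle threshold p ~ 1/n).


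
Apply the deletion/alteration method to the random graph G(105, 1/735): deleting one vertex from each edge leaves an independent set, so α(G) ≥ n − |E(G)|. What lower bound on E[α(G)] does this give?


E[|E(G)|] = C(105, 2)·p = 5460 · (1/735) = 52/7.
E[α(G)] ≥ n − E[|E(G)|] = 105 − 52/7 = 683/7.
Numerically: ≈ 97.571429.
(This is only a lower bound; the true E[α(G)] may be larger.)

E[α(G)] ≥ 683/7 ≈ 97.571429.


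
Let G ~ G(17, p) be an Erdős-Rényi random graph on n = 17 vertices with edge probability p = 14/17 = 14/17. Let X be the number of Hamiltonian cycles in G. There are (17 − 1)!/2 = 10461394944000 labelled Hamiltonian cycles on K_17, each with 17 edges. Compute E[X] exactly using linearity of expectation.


K_17 has (17 − 1)!/2 = 10461394944000 labelled Hamiltonian cycles.
For each such Hamiltonian cycle H, let X_H = 1 if all 17 edges of H are present in G. Then P[X_H = 1] = p^{17} = (14/17)^{17} = 30491346729331195904/827240261886336764177.
By linearity: E[X] = Σ_H E[X_H] = 10461394944000 · p^{17} = 10461394944000 · 30491346729331195904/827240261886336764177 = 318982020509976309331579109376000/827240261886336764177.
Numerically: E[X] ≈ 3.856e+11.

E[X] = 10461394944000 · (14/17)^{17} = 318982020509976309331579109376000/827240261886336764177 ≈ 3.856e+11.


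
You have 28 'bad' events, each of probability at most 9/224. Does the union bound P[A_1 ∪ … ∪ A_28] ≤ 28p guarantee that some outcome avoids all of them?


Union bound: P[∪_{i=1}^{28} A_i] ≤ Σ_i P[A_i] ≤ 28·p = 28·(9/224) = 9/8.
Numerically: 9/8 ≈ 1.125000.
Is 9/8 < 1? NO.
Since the bound 9/8 is ≥ 1, the union bound is uninformative here; it does NOT by itself certify existence.

28·p = 9/8 ≈ 1.125000; existence NOT certified by the union bound.


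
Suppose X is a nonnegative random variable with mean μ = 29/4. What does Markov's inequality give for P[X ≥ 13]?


μ = E[X] = 29/4, a = 13.
Markov: P[X ≥ 13] ≤ μ/a = (29/4)/13 = 29/52.
Numerically: ≈ 0.558.
(Since a = 13 > μ = 7.250, the bound 29/52 is < 1 and informative.)

P[X ≥ 13] ≤ 29/52 ≈ 0.558.


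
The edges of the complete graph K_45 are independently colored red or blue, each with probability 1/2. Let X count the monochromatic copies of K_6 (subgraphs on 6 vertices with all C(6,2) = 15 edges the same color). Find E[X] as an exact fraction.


Let X = Σ_S X_S over the C(45, 6) = 8145060 subsets S of size 6, where X_S = 1 if the K_6 on S is monochromatic.
For a fixed S, the K_6 on S has C(6, 2) = 15 edges. P[all 15 edges red] = (1/2)^15, and likewise for blue, so P[monochromatic] = 2·(1/2)^15 = 2^{1 − 15} = 1/16384.
By linearity: E[X] = C(45, 6) · 2^{1 − 15} = 8145060 · 1/16384 = 2036265/4096.
Numerically: E[X] ≈ 497.1350.

E[X] = C(45,6)·2^(1−C(6,2)) = 2036265/4096 ≈ 497.1350.


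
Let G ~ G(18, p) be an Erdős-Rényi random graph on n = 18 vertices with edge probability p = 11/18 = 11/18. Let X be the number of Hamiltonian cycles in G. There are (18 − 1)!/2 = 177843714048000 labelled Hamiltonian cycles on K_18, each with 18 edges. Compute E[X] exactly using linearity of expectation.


K_18 has (18 − 1)!/2 = 177843714048000 labelled Hamiltonian cycles.
For each such Hamiltonian cycle H, let X_H = 1 if all 18 edges of H are present in G. Then P[X_H = 1] = p^{18} = (11/18)^{18} = 5559917313492231481/39346408075296537575424.
Summing the indicators: E[X] = Σ_H E[X_H] = 177843714048000 · p^{18} = 177843714048000 · 5559917313492231481/39346408075296537575424 = 82786473808235140223154875/3294258113514384.
Numerically: E[X] ≈ 2.51e+10.

E[X] = 177843714048000 · (11/18)^{18} = 82786473808235140223154875/3294258113514384 ≈ 2.51e+10.


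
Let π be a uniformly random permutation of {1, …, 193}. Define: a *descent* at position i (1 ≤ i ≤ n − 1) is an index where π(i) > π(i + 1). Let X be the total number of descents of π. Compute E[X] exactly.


Write X = Σ X_I over i = 1, …, 192, with X_I the indicator of one descent.
There are 192 indicators.
For each fixed i, the pair (π(i), π(i+1)) is a uniformly random ordered pair of distinct values from {1, …, 193}; by symmetry P[π(i) > π(i+1)] = 1/2.
By linearity: E[X] = 192 · (1/2) = (193 − 1) · (1/2) = 96 ≈ 96.00000.

E[X] = 96 = 96.00000.


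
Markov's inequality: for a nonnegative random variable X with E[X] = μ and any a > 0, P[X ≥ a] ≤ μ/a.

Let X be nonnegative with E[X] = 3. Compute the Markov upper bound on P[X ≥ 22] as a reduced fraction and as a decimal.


μ = E[X] = 3, a = 22.
Markov: P[X ≥ 22] ≤ μ/a = (3)/22 = 3/22.
Numerically: ≈ 0.136.
(Since a = 22 > μ = 3.000, the bound 3/22 is < 1 and informative.)

P[X ≥ 22] ≤ 3/22 ≈ 0.136.


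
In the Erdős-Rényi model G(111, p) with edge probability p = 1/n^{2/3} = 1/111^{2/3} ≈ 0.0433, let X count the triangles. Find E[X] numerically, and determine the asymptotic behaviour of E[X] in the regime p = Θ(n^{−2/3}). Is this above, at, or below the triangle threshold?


Number of potential triangles: C(111, 3) = 221815.
Each occurs with probability p³ ≈ (0.0433)³ ≈ 8.11622e-05.
By linearity: E[X] = C(111, 3)·p³ ≈ 221815 · 8.11622e-05 ≈ 18.003.
Since α = 2/3 < 1, p = c/n^{2/3} ≫ 1/n is above the triangle threshold p ~ 1/n. Asymptotically E[X] ~ (c³/6)·n^{3(1−α)} = (1³/6)·n^{1} → ∞; triangles are abundant w.h.p.

E[X] ≈ 18.003; in regime p = Θ(1/n^{2/3}) E[X] diverges (above the triangle threshold p ~ 1/n).


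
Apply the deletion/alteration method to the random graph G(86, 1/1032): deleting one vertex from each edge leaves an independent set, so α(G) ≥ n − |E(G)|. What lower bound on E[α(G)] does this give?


E[|E(G)|] = C(86, 2)·p = 3655 · (1/1032) = 85/24.
E[α(G)] ≥ n − E[|E(G)|] = 86 − 85/24 = 1979/24.
Numerically: ≈ 82.458333.
(This is only a lower bound; the true E[α(G)] may be larger.)

E[α(G)] ≥ 1979/24 ≈ 82.458333.


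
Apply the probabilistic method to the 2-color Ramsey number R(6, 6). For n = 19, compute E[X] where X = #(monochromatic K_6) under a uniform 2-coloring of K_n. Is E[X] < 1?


E[X] = C(19, 6) · 2^{1 − 15} = 27132 · 2^{−14} = 27132/16384.
As a reduced fraction: E[X] = 6783/4096 ≈ 1.656.
Is E[X] < 1? NO.
Since E[X] ≥ 1, the first-moment bound is inconclusive at n = 19; it does NOT by itself certify R(6, 6) > 19.

E[X] = 6783/4096 ≈ 1.656; E[X] ≥ 1; first-moment method inconclusive here.


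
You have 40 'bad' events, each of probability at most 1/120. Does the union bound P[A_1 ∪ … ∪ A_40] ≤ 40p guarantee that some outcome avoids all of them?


Union bound: P[∪_{i=1}^{40} A_i] ≤ Σ_i P[A_i] ≤ 40·p = 40·(1/120) = 1/3.
Numerically: 1/3 ≈ 0.333333.
Is 1/3 < 1? YES.
Since P[∪ A_i] ≤ 1/3 < 1, the complement has P[∩ A_i^c] ≥ 1 − 1/3 = 2/3 > 0, so some outcome avoids every A_i.

40·p = 1/3 ≈ 0.333333; existence CERTIFIED by the union bound.


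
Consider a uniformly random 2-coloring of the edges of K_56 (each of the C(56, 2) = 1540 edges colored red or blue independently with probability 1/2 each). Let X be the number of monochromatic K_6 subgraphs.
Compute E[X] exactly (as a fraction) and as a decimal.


Let X = Σ_S X_S over the C(56, 6) = 32468436 subsets S of size 6, where X_S = 1 if the K_6 on S is monochromatic.
For a fixed S, the K_6 on S has C(6, 2) = 15 edges. P[all 15 edges red] = (1/2)^15, and likewise for blue, so P[monochromatic] = 2·(1/2)^15 = 2^{1 − 15} = 1/16384.
By linearity of expectation: E[X] = C(56, 6) · 2^{1 − 15} = 32468436 · 1/16384 = 8117109/4096.
Numerically: E[X] ≈ 1981.7161.

E[X] = C(56,6)·2^(1−C(6,2)) = 8117109/4096 ≈ 1981.7161.


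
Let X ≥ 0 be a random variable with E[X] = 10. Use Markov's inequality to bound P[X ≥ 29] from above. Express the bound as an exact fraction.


μ = E[X] = 10, a = 29.
Markov: P[X ≥ 29] ≤ μ/a = (10)/29 = 10/29.
Numerically: ≈ 0.34483.
(Since a = 29 > μ = 10.00000, the bound 10/29 is < 1 and informative.)

P[X ≥ 29] ≤ 10/29 ≈ 0.34483.


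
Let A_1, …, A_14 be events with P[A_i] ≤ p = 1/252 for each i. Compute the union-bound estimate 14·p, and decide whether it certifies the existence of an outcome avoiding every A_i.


Union bound: P[∪_{i=1}^{14} A_i] ≤ Σ_i P[A_i] ≤ 14·p = 14·(1/252) = 1/18.
Numerically: 1/18 ≈ 0.0555556.
Is 1/18 < 1? YES.
Since P[∪ A_i] ≤ 1/18 < 1, the complement has P[∩ A_i^c] ≥ 1 − 1/18 = 17/18 > 0, so some outcome avoids every A_i.

14·p = 1/18 ≈ 0.0555556; existence CERTIFIED by the union bound.


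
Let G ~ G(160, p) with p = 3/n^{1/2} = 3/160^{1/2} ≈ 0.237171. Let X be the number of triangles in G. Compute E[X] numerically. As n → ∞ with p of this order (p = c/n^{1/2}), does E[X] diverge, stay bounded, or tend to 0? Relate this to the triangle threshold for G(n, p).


Number of potential triangles: C(160, 3) = 669920.
Each occurs with probability p³ ≈ (0.237171)³ ≈ 1.33408589e-02.
By linearity: E[X] = C(160, 3)·p³ ≈ 669920 · 1.33408589e-02 ≈ 8937.308180.
Since α = 1/2 < 1, p = c/n^{1/2} ≫ 1/n is above the triangle threshold p ~ 1/n. Asymptotically E[X] ~ (c³/6)·n^{3(1−α)} = (3³/6)·n^{1.5} → ∞; triangles are abundant w.h.p.

E[X] ≈ 8937.308180; in regime p = Θ(1/n^{1/2}) E[X] diverges (above the triangle threshold p ~ 1/n).


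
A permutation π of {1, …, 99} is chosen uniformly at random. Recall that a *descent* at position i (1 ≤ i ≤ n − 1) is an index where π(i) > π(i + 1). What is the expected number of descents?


Write X = Σ X_I over i = 1, …, 98, with X_I the indicator of one descent.
There are 98 indicators.
For each fixed i, the pair (π(i), π(i+1)) is a uniformly random ordered pair of distinct values from {1, …, 99}; by symmetry P[π(i) > π(i+1)] = 1/2.
By linearity: E[X] = 98 · (1/2) = (99 − 1) · (1/2) = 49 ≈ 49.000.

E[X] = 49 = 49.000.


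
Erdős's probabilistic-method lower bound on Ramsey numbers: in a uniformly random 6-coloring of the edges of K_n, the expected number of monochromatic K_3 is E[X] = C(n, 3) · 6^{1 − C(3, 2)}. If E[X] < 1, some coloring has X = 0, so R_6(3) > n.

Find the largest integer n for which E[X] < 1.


We need C(n, 3) · 6^{1 − 3} < 1, i.e. C(n, 3) < 6^{3 − 1} = 36.
Check values of n near the boundary:
  n = 5: C(5, 3) = 10; 10 < 36? YES
  n = 6: C(6, 3) = 20; 20 < 36? YES
  n = 7: C(7, 3) = 35; 35 < 36? YES
  n = 8: C(8, 3) = 56; 56 < 36? NO
  n = 9: C(9, 3) = 84; 84 < 36? NO
The largest n with C(n, 3) < 36 is n = 7 (where E[X] = 35/36 ≈ 0.972222). Hence R_6(3) > 7, i.e. R_6(3) ≥ 8.

Largest n = 7; hence R_6(3) > 7.


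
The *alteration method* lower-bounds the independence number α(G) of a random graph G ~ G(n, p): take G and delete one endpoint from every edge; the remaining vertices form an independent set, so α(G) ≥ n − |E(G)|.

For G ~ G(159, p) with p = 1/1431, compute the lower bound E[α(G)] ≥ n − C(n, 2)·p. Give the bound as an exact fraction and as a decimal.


E[|E(G)|] = C(159, 2)·p = 12561 · (1/1431) = 79/9.
E[α(G)] ≥ n − E[|E(G)|] = 159 − 79/9 = 1352/9.
Numerically: ≈ 150.222.
(This is only a lower bound; the true E[α(G)] may be larger.)

E[α(G)] ≥ 1352/9 ≈ 150.222.


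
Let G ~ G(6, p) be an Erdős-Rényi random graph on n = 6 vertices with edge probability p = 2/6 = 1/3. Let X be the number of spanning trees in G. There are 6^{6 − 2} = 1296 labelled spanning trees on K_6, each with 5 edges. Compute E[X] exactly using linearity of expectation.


K_6 has 6^{6 − 2} = 1296 labelled spanning trees.
For each such spanning tree H, let X_H = 1 if all 5 edges of H are present in G. Then P[X_H = 1] = p^{5} = (1/3)^{5} = 1/243.
Summing the indicators: E[X] = Σ_H E[X_H] = 1296 · p^{5} = 1296 · 1/243 = 16/3.
Numerically: E[X] ≈ 5.33333.

E[X] = 1296 · (1/3)^{5} = 16/3 ≈ 5.33333.


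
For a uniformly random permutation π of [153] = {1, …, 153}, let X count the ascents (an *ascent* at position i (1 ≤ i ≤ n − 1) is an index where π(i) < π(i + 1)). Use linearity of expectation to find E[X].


Write X = Σ X_I over i = 1, …, 152, with X_I the indicator of one ascent.
There are 152 indicators.
For each fixed i, the pair (π(i), π(i+1)) is a uniformly random ordered pair of distinct values from {1, …, 153}; by symmetry P[π(i) < π(i+1)] = 1/2.
By linearity: E[X] = 152 · (1/2) = (153 − 1) · (1/2) = 76 ≈ 76.0000.

E[X] = 76 = 76.0000.


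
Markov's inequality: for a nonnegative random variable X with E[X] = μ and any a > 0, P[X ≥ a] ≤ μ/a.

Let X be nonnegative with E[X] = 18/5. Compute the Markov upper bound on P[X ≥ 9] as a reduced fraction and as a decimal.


μ = E[X] = 18/5, a = 9.
Markov: P[X ≥ 9] ≤ μ/a = (18/5)/9 = 2/5.
Numerically: ≈ 0.400.
(Since a = 9 > μ = 3.600, the bound 2/5 is < 1 and informative.)

P[X ≥ 9] ≤ 2/5 ≈ 0.400.


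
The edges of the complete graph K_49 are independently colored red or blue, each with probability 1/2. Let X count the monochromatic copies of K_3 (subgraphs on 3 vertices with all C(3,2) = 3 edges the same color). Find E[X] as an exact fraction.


Let X = Σ_S X_S over the C(49, 3) = 18424 subsets S of size 3, where X_S = 1 if the K_3 on S is monochromatic.
For a fixed S, the K_3 on S has C(3, 2) = 3 edges. P[all 3 edges red] = (1/2)^3, and likewise for blue, so P[monochromatic] = 2·(1/2)^3 = 2^{1 − 3} = 1/4.
By linearity of expectation: E[X] = C(49, 3) · 2^{1 − 3} = 18424 · 1/4 = 4606.
Numerically: E[X] ≈ 4606.0000.

E[X] = C(49,3)·2^(1−C(3,2)) = 4606 ≈ 4606.0000.


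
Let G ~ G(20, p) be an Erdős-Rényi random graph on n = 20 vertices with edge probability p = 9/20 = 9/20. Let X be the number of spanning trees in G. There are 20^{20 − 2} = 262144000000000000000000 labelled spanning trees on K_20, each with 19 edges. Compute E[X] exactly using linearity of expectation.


K_20 has 20^{20 − 2} = 262144000000000000000000 labelled spanning trees.
For each such spanning tree H, let X_H = 1 if all 19 edges of H are present in G. Then P[X_H = 1] = p^{19} = (9/20)^{19} = 1350851717672992089/5242880000000000000000000.
Summing the indicators: E[X] = Σ_H E[X_H] = 262144000000000000000000 · p^{19} = 262144000000000000000000 · 1350851717672992089/5242880000000000000000000 = 1350851717672992089/20.
Numerically: E[X] ≈ 6.75426e+16.

E[X] = 262144000000000000000000 · (9/20)^{19} = 1350851717672992089/20 ≈ 6.75426e+16.


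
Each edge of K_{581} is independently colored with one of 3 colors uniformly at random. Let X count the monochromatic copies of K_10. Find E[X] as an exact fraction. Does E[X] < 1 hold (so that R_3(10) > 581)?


E[X] = C(581, 10) · 3^{1 − 45} = 1117316416086113363120 · 3^{−44} = 1117316416086113363120/984770902183611232881.
As a reduced fraction: E[X] = 1117316416086113363120/984770902183611232881 ≈ 1.135.
Is E[X] < 1? NO.
Since E[X] ≥ 1, the first-moment bound is inconclusive at n = 581; it does NOT by itself certify R_3(10) > 581.

E[X] = 1117316416086113363120/984770902183611232881 ≈ 1.135; E[X] ≥ 1; first-moment method inconclusive here.


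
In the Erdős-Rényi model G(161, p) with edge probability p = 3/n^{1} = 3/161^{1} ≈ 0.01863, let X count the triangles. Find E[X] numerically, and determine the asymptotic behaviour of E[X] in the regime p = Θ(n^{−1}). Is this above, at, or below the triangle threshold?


Number of potential triangles: C(161, 3) = 682640.
Each occurs with probability p³ ≈ (0.01863)³ ≈ 6.469730e-06.
By linearity: E[X] = C(161, 3)·p³ ≈ 682640 · 6.469730e-06 ≈ 4.4165.
Here α = 1, so p = 3/n is exactly at the triangle threshold p ~ 1/n. Asymptotically E[X] → c³/6 = 3³/6 = 9/2 ≈ 4.5000, a bounded constant. In this regime the triangle count is asymptotically Poisson(c³/6).

E[X] ≈ 4.4165; in regime p = Θ(1/n^{1}) E[X] stays bounded (at the triangle threshold p ~ 1/n).


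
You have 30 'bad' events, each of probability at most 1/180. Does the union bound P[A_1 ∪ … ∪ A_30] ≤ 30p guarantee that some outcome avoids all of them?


Union bound: P[∪_{i=1}^{30} A_i] ≤ Σ_i P[A_i] ≤ 30·p = 30·(1/180) = 1/6.
Numerically: 1/6 ≈ 0.16667.
Is 1/6 < 1? YES.
Since P[∪ A_i] ≤ 1/6 < 1, the complement has P[∩ A_i^c] ≥ 1 − 1/6 = 5/6 > 0, so some outcome avoids every A_i.

30·p = 1/6 ≈ 0.16667; existence CERTIFIED by the union bound.


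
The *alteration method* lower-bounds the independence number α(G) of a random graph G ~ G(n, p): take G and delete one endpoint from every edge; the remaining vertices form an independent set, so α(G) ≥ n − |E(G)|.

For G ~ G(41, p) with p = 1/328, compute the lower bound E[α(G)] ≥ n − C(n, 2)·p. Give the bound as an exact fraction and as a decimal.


E[|E(G)|] = C(41, 2)·p = 820 · (1/328) = 5/2.
E[α(G)] ≥ n − E[|E(G)|] = 41 − 5/2 = 77/2.
Numerically: ≈ 38.500000.
(This is only a lower bound; the true E[α(G)] may be larger.)

E[α(G)] ≥ 77/2 ≈ 38.500000.


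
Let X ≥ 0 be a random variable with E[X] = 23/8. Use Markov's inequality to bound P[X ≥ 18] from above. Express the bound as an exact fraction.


μ = E[X] = 23/8, a = 18.
Markov: P[X ≥ 18] ≤ μ/a = (23/8)/18 = 23/144.
Numerically: ≈ 0.15972.
(Since a = 18 > μ = 2.87500, the bound 23/144 is < 1 and informative.)

P[X ≥ 18] ≤ 23/144 ≈ 0.15972.


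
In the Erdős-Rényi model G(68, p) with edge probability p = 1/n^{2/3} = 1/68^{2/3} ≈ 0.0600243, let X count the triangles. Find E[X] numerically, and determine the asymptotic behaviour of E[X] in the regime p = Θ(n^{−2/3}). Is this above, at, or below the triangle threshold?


Number of potential triangles: C(68, 3) = 50116.
Each occurs with probability p³ ≈ (0.0600243)³ ≈ 2.16262976e-04.
By linearity: E[X] = C(68, 3)·p³ ≈ 50116 · 2.16262976e-04 ≈ 10.838235.
Since α = 2/3 < 1, p = c/n^{2/3} ≫ 1/n is above the triangle threshold p ~ 1/n. Asymptotically E[X] ~ (c³/6)·n^{3(1−α)} = (1³/6)·n^{1} → ∞; triangles are abundant w.h.p.

E[X] ≈ 10.838235; in regime p = Θ(1/n^{2/3}) E[X] diverges (above the triangle threshold p ~ 1/n).


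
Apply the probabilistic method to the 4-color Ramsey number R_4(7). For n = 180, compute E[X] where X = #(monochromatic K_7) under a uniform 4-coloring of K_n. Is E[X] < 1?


E[X] = C(180, 7) · 4^{1 − 21} = 1079414463600 · 4^{−20} = 1079414463600/1099511627776.
As a reduced fraction: E[X] = 67463403975/68719476736 ≈ 0.982.
Is E[X] < 1? YES.
Since E[X] < 1, there exists a 4-coloring of K_{180} with no monochromatic K_7; hence R_4(7) > 180.

E[X] = 67463403975/68719476736 ≈ 0.982; E[X] < 1, so R_4(7) > 180.


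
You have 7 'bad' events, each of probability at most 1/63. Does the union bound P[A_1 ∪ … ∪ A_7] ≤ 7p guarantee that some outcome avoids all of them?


Union bound: P[∪_{i=1}^{7} A_i] ≤ Σ_i P[A_i] ≤ 7·p = 7·(1/63) = 1/9.
Numerically: 1/9 ≈ 0.111.
Is 1/9 < 1? YES.
Since P[∪ A_i] ≤ 1/9 < 1, the complement has P[∩ A_i^c] ≥ 1 − 1/9 = 8/9 > 0, so some outcome avoids every A_i.

7·p = 1/9 ≈ 0.111; existence CERTIFIED by the union bound.


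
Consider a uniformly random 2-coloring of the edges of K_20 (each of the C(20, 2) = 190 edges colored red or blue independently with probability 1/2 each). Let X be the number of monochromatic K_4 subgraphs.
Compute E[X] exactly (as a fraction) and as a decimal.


Let X = Σ_S X_S over the C(20, 4) = 4845 subsets S of size 4, where X_S = 1 if the K_4 on S is monochromatic.
For a fixed S, the K_4 on S has C(4, 2) = 6 edges. P[all 6 edges red] = (1/2)^6, and likewise for blue, so P[monochromatic] = 2·(1/2)^6 = 2^{1 − 6} = 1/32.
By linearity: E[X] = C(20, 4) · 2^{1 − 6} = 4845 · 1/32 = 4845/32.
Numerically: E[X] ≈ 151.40625.

E[X] = C(20,4)·2^(1−C(4,2)) = 4845/32 ≈ 151.40625.


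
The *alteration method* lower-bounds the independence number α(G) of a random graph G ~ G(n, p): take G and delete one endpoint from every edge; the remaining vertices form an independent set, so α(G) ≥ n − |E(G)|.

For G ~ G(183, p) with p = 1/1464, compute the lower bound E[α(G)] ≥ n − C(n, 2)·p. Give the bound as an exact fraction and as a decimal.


E[|E(G)|] = C(183, 2)·p = 16653 · (1/1464) = 91/8.
E[α(G)] ≥ n − E[|E(G)|] = 183 − 91/8 = 1373/8.
Numerically: ≈ 171.6250.
(This is only a lower bound; the true E[α(G)] may be larger.)

E[α(G)] ≥ 1373/8 ≈ 171.6250.


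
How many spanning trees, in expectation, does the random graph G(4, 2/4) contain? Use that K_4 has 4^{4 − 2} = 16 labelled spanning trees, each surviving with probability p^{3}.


K_4 has 4^{4 − 2} = 16 labelled spanning trees.
For each such spanning tree H, let X_H = 1 if all 3 edges of H are present in G. Then P[X_H = 1] = p^{3} = (1/2)^{3} = 1/8.
By linearity of expectation: E[X] = Σ_H E[X_H] = 16 · p^{3} = 16 · 1/8 = 2.
Numerically: E[X] ≈ 2.

E[X] = 16 · (1/2)^{3} = 2 ≈ 2.


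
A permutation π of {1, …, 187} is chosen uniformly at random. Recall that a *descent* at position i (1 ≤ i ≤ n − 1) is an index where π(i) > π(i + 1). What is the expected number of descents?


Write X = Σ X_I over i = 1, …, 186, with X_I the indicator of one descent.
There are 186 indicators.
For each fixed i, the pair (π(i), π(i+1)) is a uniformly random ordered pair of distinct values from {1, …, 187}; by symmetry P[π(i) > π(i+1)] = 1/2.
By linearity: E[X] = 186 · (1/2) = (187 − 1) · (1/2) = 93 ≈ 93.00000.

E[X] = 93 = 93.00000.


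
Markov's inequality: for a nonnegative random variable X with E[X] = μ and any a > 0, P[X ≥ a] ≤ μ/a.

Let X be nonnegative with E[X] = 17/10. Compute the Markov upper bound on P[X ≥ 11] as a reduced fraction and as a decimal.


μ = E[X] = 17/10, a = 11.
Markov: P[X ≥ 11] ≤ μ/a = (17/10)/11 = 17/110.
Numerically: ≈ 0.154545.
(Since a = 11 > μ = 1.700000, the bound 17/110 is < 1 and informative.)

P[X ≥ 11] ≤ 17/110 ≈ 0.154545.


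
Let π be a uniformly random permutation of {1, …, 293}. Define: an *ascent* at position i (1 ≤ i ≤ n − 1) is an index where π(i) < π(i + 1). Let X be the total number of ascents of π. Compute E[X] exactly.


Write X = Σ X_I over i = 1, …, 292, with X_I the indicator of one ascent.
There are 292 indicators.
For each fixed i, the pair (π(i), π(i+1)) is a uniformly random ordered pair of distinct values from {1, …, 293}; by symmetry P[π(i) < π(i+1)] = 1/2.
By linearity: E[X] = 292 · (1/2) = (293 − 1) · (1/2) = 146 ≈ 146.000.

E[X] = 146 = 146.000.


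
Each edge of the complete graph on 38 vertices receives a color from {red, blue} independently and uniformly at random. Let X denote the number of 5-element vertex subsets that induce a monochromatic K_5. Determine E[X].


Let X = Σ_S X_S over the C(38, 5) = 501942 subsets S of size 5, where X_S = 1 if the K_5 on S is monochromatic.
For a fixed S, the K_5 on S has C(5, 2) = 10 edges. P[all 10 edges red] = (1/2)^10, and likewise for blue, so P[monochromatic] = 2·(1/2)^10 = 2^{1 − 10} = 1/512.
Summing: E[X] = C(38, 5) · 2^{1 − 10} = 501942 · 1/512 = 250971/256.
Numerically: E[X] ≈ 980.355.

E[X] = C(38,5)·2^(1−C(5,2)) = 250971/256 ≈ 980.355.


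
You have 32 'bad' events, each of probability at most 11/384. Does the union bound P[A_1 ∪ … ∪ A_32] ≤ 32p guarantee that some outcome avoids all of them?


Union bound: P[∪_{i=1}^{32} A_i] ≤ Σ_i P[A_i] ≤ 32·p = 32·(11/384) = 11/12.
Numerically: 11/12 ≈ 0.916667.
Is 11/12 < 1? YES.
Since P[∪ A_i] ≤ 11/12 < 1, the complement has P[∩ A_i^c] ≥ 1 − 11/12 = 1/12 > 0, so some outcome avoids every A_i.

32·p = 11/12 ≈ 0.916667; existence CERTIFIED by the union bound.


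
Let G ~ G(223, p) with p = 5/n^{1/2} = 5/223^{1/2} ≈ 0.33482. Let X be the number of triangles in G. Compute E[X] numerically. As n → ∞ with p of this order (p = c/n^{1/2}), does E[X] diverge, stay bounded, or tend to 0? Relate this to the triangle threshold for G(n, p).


Number of potential triangles: C(223, 3) = 1823471.
Each occurs with probability p³ ≈ (0.33482)³ ≈ 3.7536409e-02.
By linearity: E[X] = C(223, 3)·p³ ≈ 1823471 · 3.7536409e-02 ≈ 68446.55260.
Since α = 1/2 < 1, p = c/n^{1/2} ≫ 1/n is above the triangle threshold p ~ 1/n. Asymptotically E[X] ~ (c³/6)·n^{3(1−α)} = (5³/6)·n^{1.5} → ∞; triangles are abundant w.h.p.

E[X] ≈ 68446.55260; in regime p = Θ(1/n^{1/2}) E[X] diverges (above the triangle threshold p ~ 1/n).


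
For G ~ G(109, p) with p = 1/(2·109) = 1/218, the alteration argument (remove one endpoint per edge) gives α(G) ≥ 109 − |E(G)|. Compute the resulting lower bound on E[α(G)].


E[|E(G)|] = C(109, 2)·p = 5886 · (1/218) = 27.
E[α(G)] ≥ n − E[|E(G)|] = 109 − 27 = 82.
Numerically: ≈ 82.000.
(This is only a lower bound; the true E[α(G)] may be larger.)

E[α(G)] ≥ 82 ≈ 82.000.


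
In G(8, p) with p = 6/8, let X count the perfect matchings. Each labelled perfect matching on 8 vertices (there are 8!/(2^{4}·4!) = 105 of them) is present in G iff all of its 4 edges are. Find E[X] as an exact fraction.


K_8 has 8!/(2^{4}·4!) = 105 labelled perfect matchings.
For each such perfect matching H, let X_H = 1 if all 4 edges of H are present in G. Then P[X_H = 1] = p^{4} = (3/4)^{4} = 81/256.
By linearity: E[X] = Σ_H E[X_H] = 105 · p^{4} = 105 · 81/256 = 8505/256.
Numerically: E[X] ≈ 33.2227.

E[X] = 105 · (3/4)^{4} = 8505/256 ≈ 33.2227.


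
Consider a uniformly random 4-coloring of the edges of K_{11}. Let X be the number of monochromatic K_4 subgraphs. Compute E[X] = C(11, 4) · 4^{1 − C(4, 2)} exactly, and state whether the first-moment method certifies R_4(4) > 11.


E[X] = C(11, 4) · 4^{1 − 6} = 330 · 4^{−5} = 330/1024.
As a reduced fraction: E[X] = 165/512 ≈ 0.322266.
Is E[X] < 1? YES.
Since E[X] < 1, there exists a 4-coloring of K_{11} with no monochromatic K_4; hence R_4(4) > 11.

E[X] = 165/512 ≈ 0.322266; E[X] < 1, so R_4(4) > 11.


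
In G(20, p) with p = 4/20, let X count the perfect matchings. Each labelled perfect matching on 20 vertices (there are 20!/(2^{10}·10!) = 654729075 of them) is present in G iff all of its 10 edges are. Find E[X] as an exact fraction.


K_20 has 20!/(2^{10}·10!) = 654729075 labelled perfect matchings.
For each such perfect matching H, let X_H = 1 if all 10 edges of H are present in G. Then P[X_H = 1] = p^{10} = (1/5)^{10} = 1/9765625.
Summing the indicators: E[X] = Σ_H E[X_H] = 654729075 · p^{10} = 654729075 · 1/9765625 = 26189163/390625.
Numerically: E[X] ≈ 67.

E[X] = 654729075 · (1/5)^{10} = 26189163/390625 ≈ 67.


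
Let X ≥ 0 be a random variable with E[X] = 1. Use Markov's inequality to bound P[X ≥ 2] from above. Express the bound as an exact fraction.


μ = E[X] = 1, a = 2.
Markov: P[X ≥ 2] ≤ μ/a = (1)/2 = 1/2.
Numerically: ≈ 0.500000.
(Since a = 2 > μ = 1.000000, the bound 1/2 is < 1 and informative.)

P[X ≥ 2] ≤ 1/2 ≈ 0.500000.


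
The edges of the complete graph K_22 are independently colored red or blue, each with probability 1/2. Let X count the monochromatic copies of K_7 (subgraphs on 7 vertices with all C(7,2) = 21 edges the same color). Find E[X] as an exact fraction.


Let X = Σ_S X_S over the C(22, 7) = 170544 subsets S of size 7, where X_S = 1 if the K_7 on S is monochromatic.
For a fixed S, the K_7 on S has C(7, 2) = 21 edges. P[all 21 edges red] = (1/2)^21, and likewise for blue, so P[monochromatic] = 2·(1/2)^21 = 2^{1 − 21} = 1/1048576.
Summing: E[X] = C(22, 7) · 2^{1 − 21} = 170544 · 1/1048576 = 10659/65536.
Numerically: E[X] ≈ 0.162643.

E[X] = C(22,7)·2^(1−C(7,2)) = 10659/65536 ≈ 0.162643.


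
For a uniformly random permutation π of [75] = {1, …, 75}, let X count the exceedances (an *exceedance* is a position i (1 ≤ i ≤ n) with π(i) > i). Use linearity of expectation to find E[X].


Write X = Σ_{i=1}^{75} X_i, where X_i = 1_{π(i) > i}.
For each fixed i, π(i) is uniform over {1, …, 75} (marginal of a uniform permutation), so P[π(i) > i] = (n − i)/n. Summing: Σ_{i=1}^{75} (n − i)/n = (0 + 1 + … + 74)/75 = 75(75 − 1)/(2·75) = (75 − 1)/2.
Hence E[X] = Σ_{i=1}^{75} (75 − i)/75 = 37 ≈ 37.00000.

E[X] = 37 = 37.00000.


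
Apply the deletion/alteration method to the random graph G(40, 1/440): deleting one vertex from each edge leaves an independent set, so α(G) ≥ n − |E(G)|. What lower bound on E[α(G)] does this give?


E[|E(G)|] = C(40, 2)·p = 780 · (1/440) = 39/22.
E[α(G)] ≥ n − E[|E(G)|] = 40 − 39/22 = 841/22.
Numerically: ≈ 38.227.
(This is only a lower bound; the true E[α(G)] may be larger.)

E[α(G)] ≥ 841/22 ≈ 38.227.


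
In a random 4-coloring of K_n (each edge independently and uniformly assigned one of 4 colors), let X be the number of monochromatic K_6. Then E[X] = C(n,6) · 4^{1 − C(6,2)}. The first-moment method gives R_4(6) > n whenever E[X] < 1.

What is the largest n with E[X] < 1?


We need C(n, 6) · 4^{1 − 15} < 1, i.e. C(n, 6) < 4^{15 − 1} = 268435456.
Check values of n near the boundary:
  n = 75: C(75, 6) = 201359550; 201359550 < 268435456? YES
  n = 76: C(76, 6) = 218618940; 218618940 < 268435456? YES
  n = 77: C(77, 6) = 237093780; 237093780 < 268435456? YES
  n = 78: C(78, 6) = 256851595; 256851595 < 268435456? YES
  n = 79: C(79, 6) = 277962685; 277962685 < 268435456? NO
The largest n with C(n, 6) < 268435456 is n = 78 (where E[X] = 256851595/268435456 ≈ 0.9568468). Hence R_4(6) > 78, i.e. R_4(6) ≥ 79.

Largest n = 78; hence R_4(6) > 78.


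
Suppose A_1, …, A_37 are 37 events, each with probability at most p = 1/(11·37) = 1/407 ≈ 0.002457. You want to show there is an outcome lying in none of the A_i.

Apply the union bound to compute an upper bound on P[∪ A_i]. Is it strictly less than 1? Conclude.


Union bound: P[∪_{i=1}^{37} A_i] ≤ Σ_i P[A_i] ≤ 37·p = 37·(1/407) = 1/11.
Numerically: 1/11 ≈ 0.090909.
Is 1/11 < 1? YES.
Since P[∪ A_i] ≤ 1/11 < 1, the complement has P[∩ A_i^c] ≥ 1 − 1/11 = 10/11 > 0, so some outcome avoids every A_i.

37·p = 1/11 ≈ 0.090909; existence CERTIFIED by the union bound.


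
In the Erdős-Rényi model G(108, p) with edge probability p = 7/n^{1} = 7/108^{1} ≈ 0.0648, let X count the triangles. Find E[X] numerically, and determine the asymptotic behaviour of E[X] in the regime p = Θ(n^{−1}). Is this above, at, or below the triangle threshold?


Number of potential triangles: C(108, 3) = 204156.
Each occurs with probability p³ ≈ (0.0648)³ ≈ 2.72284e-04.
By linearity: E[X] = C(108, 3)·p³ ≈ 204156 · 2.72284e-04 ≈ 55.589.
Here α = 1, so p = 7/n is exactly at the triangle threshold p ~ 1/n. Asymptotically E[X] → c³/6 = 7³/6 = 343/6 ≈ 57.167, a bounded constant. In this regime the triangle count is asymptotically Poisson(c³/6).

E[X] ≈ 55.589; in regime p = Θ(1/n^{1}) E[X] stays bounded (at the triangle threshold p ~ 1/n).


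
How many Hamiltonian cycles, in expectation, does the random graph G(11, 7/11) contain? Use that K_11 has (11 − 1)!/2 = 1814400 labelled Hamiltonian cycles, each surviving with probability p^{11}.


K_11 has (11 − 1)!/2 = 1814400 labelled Hamiltonian cycles.
For each such Hamiltonian cycle H, let X_H = 1 if all 11 edges of H are present in G. Then P[X_H = 1] = p^{11} = (7/11)^{11} = 1977326743/285311670611.
Summing the indicators: E[X] = Σ_H E[X_H] = 1814400 · p^{11} = 1814400 · 1977326743/285311670611 = 3587661642499200/285311670611.
Numerically: E[X] ≈ 12574.5.

E[X] = 1814400 · (7/11)^{11} = 3587661642499200/285311670611 ≈ 12574.5.


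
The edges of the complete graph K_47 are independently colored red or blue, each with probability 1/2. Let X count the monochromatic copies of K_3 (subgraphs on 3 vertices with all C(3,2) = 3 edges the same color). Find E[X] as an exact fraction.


Let X = Σ_S X_S over the C(47, 3) = 16215 subsets S of size 3, where X_S = 1 if the K_3 on S is monochromatic.
For a fixed S, the K_3 on S has C(3, 2) = 3 edges. P[all 3 edges red] = (1/2)^3, and likewise for blue, so P[monochromatic] = 2·(1/2)^3 = 2^{1 − 3} = 1/4.
By linearity: E[X] = C(47, 3) · 2^{1 − 3} = 16215 · 1/4 = 16215/4.
Numerically: E[X] ≈ 4053.7500.

E[X] = C(47,3)·2^(1−C(3,2)) = 16215/4 ≈ 4053.7500.


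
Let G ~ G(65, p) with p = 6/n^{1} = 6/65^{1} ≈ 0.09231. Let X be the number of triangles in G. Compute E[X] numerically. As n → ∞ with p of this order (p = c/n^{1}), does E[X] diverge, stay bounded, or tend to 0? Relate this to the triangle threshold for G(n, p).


Number of potential triangles: C(65, 3) = 43680.
Each occurs with probability p³ ≈ (0.09231)³ ≈ 7.865271e-04.
By linearity: E[X] = C(65, 3)·p³ ≈ 43680 · 7.865271e-04 ≈ 34.3555.
Here α = 1, so p = 6/n is exactly at the triangle threshold p ~ 1/n. Asymptotically E[X] → c³/6 = 6³/6 = 36 ≈ 36.0000, a bounded constant. In this regime the triangle count is asymptotically Poisson(c³/6).

E[X] ≈ 34.3555; in regime p = Θ(1/n^{1}) E[X] stays bounded (at the triangle threshold p ~ 1/n).


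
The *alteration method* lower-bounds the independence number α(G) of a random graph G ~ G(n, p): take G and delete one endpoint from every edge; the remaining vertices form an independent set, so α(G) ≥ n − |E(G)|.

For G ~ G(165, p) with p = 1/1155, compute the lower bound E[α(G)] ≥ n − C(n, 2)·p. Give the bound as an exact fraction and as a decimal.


E[|E(G)|] = C(165, 2)·p = 13530 · (1/1155) = 82/7.
E[α(G)] ≥ n − E[|E(G)|] = 165 − 82/7 = 1073/7.
Numerically: ≈ 153.2857.
(This is only a lower bound; the true E[α(G)] may be larger.)

E[α(G)] ≥ 1073/7 ≈ 153.2857.


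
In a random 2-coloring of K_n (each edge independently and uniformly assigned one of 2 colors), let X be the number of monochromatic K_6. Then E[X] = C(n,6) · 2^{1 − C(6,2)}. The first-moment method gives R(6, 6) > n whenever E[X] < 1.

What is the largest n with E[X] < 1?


We need C(n, 6) · 2^{1 − 15} < 1, i.e. C(n, 6) < 2^{15 − 1} = 16384.
Check values of n near the boundary:
  n = 13: C(13, 6) = 1716; 1716 < 16384? YES
  n = 14: C(14, 6) = 3003; 3003 < 16384? YES
  n = 15: C(15, 6) = 5005; 5005 < 16384? YES
  n = 16: C(16, 6) = 8008; 8008 < 16384? YES
  n = 17: C(17, 6) = 12376; 12376 < 16384? YES
  n = 18: C(18, 6) = 18564; 18564 < 16384? NO
The largest n with C(n, 6) < 16384 is n = 17 (where E[X] = 1547/2048 ≈ 0.7553711). Hence R(6, 6) > 17, i.e. R(6, 6) ≥ 18.

Largest n = 17; hence R(6, 6) > 17.


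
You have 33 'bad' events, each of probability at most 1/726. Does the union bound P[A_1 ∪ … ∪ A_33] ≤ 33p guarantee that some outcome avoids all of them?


Union bound: P[∪_{i=1}^{33} A_i] ≤ Σ_i P[A_i] ≤ 33·p = 33·(1/726) = 1/22.
Numerically: 1/22 ≈ 0.04545.
Is 1/22 < 1? YES.
Since P[∪ A_i] ≤ 1/22 < 1, the complement has P[∩ A_i^c] ≥ 1 − 1/22 = 21/22 > 0, so some outcome avoids every A_i.

33·p = 1/22 ≈ 0.04545; existence CERTIFIED by the union bound.


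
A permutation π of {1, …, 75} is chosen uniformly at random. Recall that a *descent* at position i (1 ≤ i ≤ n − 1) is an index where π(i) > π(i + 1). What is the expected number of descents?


Write X = Σ X_I over i = 1, …, 74, with X_I the indicator of one descent.
There are 74 indicators.
For each fixed i, the pair (π(i), π(i+1)) is a uniformly random ordered pair of distinct values from {1, …, 75}; by symmetry P[π(i) > π(i+1)] = 1/2.
By linearity: E[X] = 74 · (1/2) = (75 − 1) · (1/2) = 37 ≈ 37.000.

E[X] = 37 = 37.000.


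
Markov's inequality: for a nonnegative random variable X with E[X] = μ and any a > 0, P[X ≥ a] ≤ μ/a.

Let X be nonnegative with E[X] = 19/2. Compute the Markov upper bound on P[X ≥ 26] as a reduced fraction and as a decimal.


μ = E[X] = 19/2, a = 26.
Markov: P[X ≥ 26] ≤ μ/a = (19/2)/26 = 19/52.
Numerically: ≈ 0.36538.
(Since a = 26 > μ = 9.50000, the bound 19/52 is < 1 and informative.)

P[X ≥ 26] ≤ 19/52 ≈ 0.36538.
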